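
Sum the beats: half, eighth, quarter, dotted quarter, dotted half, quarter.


Working:
Beat values:
  half = 2 beats
  eighth = 0.5 beats
  quarter = 1 beat
  dotted quarter = 1.5 beats
  dotted half = 3 beats
  quarter = 1 beat
Sum = 2 + 0.5 + 1 + 1.5 + 3 + 1
= 9 beats


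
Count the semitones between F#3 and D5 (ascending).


Absolute semitone position = octave×12 + chromatic position
F#3: 3×12 + 6 = 42
D5: 5×12 + 2 = 62
Difference = 62 - 42 = 20
= 20 semitones


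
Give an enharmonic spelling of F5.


Enharmonic notes sound the same pitch but are spelled with different letter names
F and Gbb name the same pitch class
= Gbb5


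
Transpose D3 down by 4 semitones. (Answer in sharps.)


Step by step:
D3: chromatic position 2 in octave 3 → absolute = 3×12 + 2 = 38
Transpose down 4: 38 - 4 = 34
34 = 2×12 + 10 → A# in octave 2
Result = A#2


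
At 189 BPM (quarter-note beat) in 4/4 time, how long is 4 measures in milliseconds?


Step by step:
Quarter-note beat duration = 60000 / 189 ms
Beats per measure (4/4) = 4
One measure = 4 × 60000 / 189 = 240000 / 189 ms
4 measures = 4 × 240000 / 189 = 960000 / 189
= 5079.4 ms


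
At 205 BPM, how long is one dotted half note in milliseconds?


Working:
One quarter-note beat = 60000 / BPM = 60000 / 205 ms
Dotted half note = 3 × quarter note
Duration = 3 × 60000 / 205 = 180000 / 205
= 878.0 ms


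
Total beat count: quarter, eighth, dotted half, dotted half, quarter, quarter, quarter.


Step by step:
Beat values:
  quarter = 1 beat
  eighth = 0.5 beats
  dotted half = 3 beats
  dotted half = 3 beats
  quarter = 1 beat
  quarter = 1 beat
  quarter = 1 beat
Sum = 1 + 0.5 + 3 + 3 + 1 + 1 + 1
= 10.5 beats


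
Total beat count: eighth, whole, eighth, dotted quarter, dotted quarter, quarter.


Beat values:
  eighth = 0.5 beats
  whole = 4 beats
  eighth = 0.5 beats
  dotted quarter = 1.5 beats
  dotted quarter = 1.5 beats
  quarter = 1 beat
Sum = 0.5 + 4 + 0.5 + 1.5 + 1.5 + 1
= 9 beats


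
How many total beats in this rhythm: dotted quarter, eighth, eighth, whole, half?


Let's work it out.
Beat values:
  dotted quarter = 1.5 beats
  eighth = 0.5 beats
  eighth = 0.5 beats
  whole = 4 beats
  half = 2 beats
Sum = 1.5 + 0.5 + 0.5 + 4 + 2
= 8.5 beats


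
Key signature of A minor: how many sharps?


Solution.
Sharp minor keys follow the circle of fifths: A(0), E(1), B(2), F#(3), C#(4), G#(5), D#(6), A#(7)
A minor has 0 sharps
= 0 sharps


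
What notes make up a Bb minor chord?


Reasoning:
Minor triad = root + minor 3rd (3 semitones) + perfect 5th (7 semitones)
A triad on Bb stacks thirds, so the chord tones use letter names B-D-F
Root: Bb
Minor 3rd above Bb: Db
Perfect 5th above Bb: F
Chord = Bb Db F


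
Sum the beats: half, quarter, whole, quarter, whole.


Beat values:
  half = 2 beats
  quarter = 1 beat
  whole = 4 beats
  quarter = 1 beat
  whole = 4 beats
Sum = 2 + 1 + 4 + 1 + 4
= 12 beats


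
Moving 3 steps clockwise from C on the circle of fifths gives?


Each clockwise step on the circle of fifths moves up a perfect 5th
From C: C → G → D → A
= A


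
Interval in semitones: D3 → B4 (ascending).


Solution.
Absolute semitone position = octave×12 + chromatic position
D3: 3×12 + 2 = 38
B4: 4×12 + 11 = 59
Difference = 59 - 38 = 21
= 21 semitones


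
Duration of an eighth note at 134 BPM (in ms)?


Let's work it out.
One quarter-note beat = 60000 / BPM = 60000 / 134 ms
Eighth note = 1/2 × quarter note
Duration = 1/2 × 60000 / 134 = 30000 / 134
= 223.9 ms


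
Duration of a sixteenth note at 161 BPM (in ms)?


One quarter-note beat = 60000 / BPM = 60000 / 161 ms
Sixteenth note = 1/4 × quarter note
Duration = 1/4 × 60000 / 161 = 15000 / 161
= 93.2 ms


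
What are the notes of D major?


Reasoning:
Major scale pattern: W-W-H-W-W-W-H (2-2-1-2-2-2-1 semitones)
Starting from D:
  D + 2 semitones → E
  E + 2 semitones → F#
  F# + 1 semitone → G
  G + 2 semitones → A
  A + 2 semitones → B
  B + 2 semitones → C#
  C# + 1 semitone → D
Scale = D E F# G A B C#


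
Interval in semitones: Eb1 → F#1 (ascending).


Absolute semitone position = octave×12 + chromatic position
Eb1: 1×12 + 3 = 15
F#1: 1×12 + 6 = 18
Difference = 18 - 15 = 3
= 3 semitones


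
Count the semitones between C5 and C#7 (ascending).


Working:
Absolute semitone position = octave×12 + chromatic position
C5: 5×12 + 0 = 60
C#7: 7×12 + 1 = 85
Difference = 85 - 60 = 25
= 25 semitones


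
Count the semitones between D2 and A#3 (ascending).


Absolute semitone position = octave×12 + chromatic position
D2: 2×12 + 2 = 26
A#3: 3×12 + 10 = 46
Difference = 46 - 26 = 20
= 20 semitones


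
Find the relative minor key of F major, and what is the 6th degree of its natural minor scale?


The relative minor shares the major's key signature and starts on its 6th degree
6th degree = a major 6th above the tonic; a major 6th above F is D
→ relative minor of F major is D minor
D natural minor scale: D E F G A Bb C
= D minor; 6th degree = Bb


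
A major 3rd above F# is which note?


Working:
A 3rd spans 3 letter names, so from F we land on A
A major 3rd = 4 semitones above F#
Spell A at that pitch: A#
= A#


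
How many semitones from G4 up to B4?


Reasoning:
Absolute semitone position = octave×12 + chromatic position
G4: 4×12 + 7 = 55
B4: 4×12 + 11 = 59
Difference = 59 - 55 = 4
= 4 semitones


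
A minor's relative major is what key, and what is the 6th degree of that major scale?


Let's work it out.
The relative major shares the key signature and is a minor 3rd above the minor tonic
A minor 3rd above A is C
→ relative major of A minor is C major
C major scale: C D E F G A B
= C major; 6th degree = A


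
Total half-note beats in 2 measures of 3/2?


Solution.
Time signature 3/2: the bottom number 2 means the half note gets one count
The top number 3 means 3 half-note beats per measure
Total = 3 × 2 measures
= 6 half-note beats


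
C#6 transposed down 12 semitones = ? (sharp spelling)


C#6: chromatic position 1 in octave 6 → absolute = 6×12 + 1 = 73
Transpose down 12: 73 - 12 = 61
61 = 5×12 + 1 → C# in octave 5
Result = C#5


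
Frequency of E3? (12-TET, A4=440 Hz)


Solution.
f = 440 × 2^(n/12) where n = semitones from A4
E3: -17 semitones from A4
f = 440 × 2^(-17/12)
f = 164.81 Hz


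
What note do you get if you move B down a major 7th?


major 7th: 7 letter names, 11 semitones
Letter: B - 6 → C
Pitch: B - 11 semitones, spelled as a C → C
= C


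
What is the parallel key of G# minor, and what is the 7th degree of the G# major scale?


Step by step:
Parallel keys share the same tonic but differ in mode
G# minor → parallel is G# major
G# major scale: G# A# B# C# D# E# F##
= G# major; 7th degree = F##


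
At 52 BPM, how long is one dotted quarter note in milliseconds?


Working:
One quarter-note beat = 60000 / BPM = 60000 / 52 ms
Dotted quarter note = 3/2 × quarter note
Duration = 3/2 × 60000 / 52 = 90000 / 52
= 1730.8 ms


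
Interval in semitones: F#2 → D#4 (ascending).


Let's work it out.
Absolute semitone position = octave×12 + chromatic position
F#2: 2×12 + 6 = 30
D#4: 4×12 + 3 = 51
Difference = 51 - 30 = 21
= 21 semitones


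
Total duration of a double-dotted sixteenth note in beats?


Step by step:
Base sixteenth note = 1/4 beats
Dot 1 adds half the previous value: +1/8
Dot 2 adds half the previous value: +1/16
One double-dotted sixteenth = 1/4 + 1/8 + 1/16 = 7/16
= 7/16 beats


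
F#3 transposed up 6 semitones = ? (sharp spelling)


Solution.
F#3: chromatic position 6 in octave 3 → absolute = 3×12 + 6 = 42
Transpose up 6: 42 + 6 = 48
48 = 4×12 + 0 → C in octave 4
Result = C4


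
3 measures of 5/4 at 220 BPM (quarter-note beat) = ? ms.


Let's work it out.
Quarter-note beat duration = 60000 / 220 ms
Beats per measure (5/4) = 5
One measure = 5 × 60000 / 220 = 300000 / 220 ms
3 measures = 3 × 300000 / 220 = 900000 / 220
= 4090.9 ms


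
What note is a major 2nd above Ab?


A 2nd spans 2 letter names, so from A we land on B
A major 2nd = 2 semitones above Ab
Spell B at that pitch: Bb
= Bb


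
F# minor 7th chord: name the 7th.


Minor 7th chord = root + minor 3rd + perfect 5th + minor 7th
Seventh chords stack in thirds, so the letter names are F-A-C-E
Root: F#
Minor 3rd above F#: A
Perfect 5th above F#: C#
Minor 7th above F#: E
The 7th = E


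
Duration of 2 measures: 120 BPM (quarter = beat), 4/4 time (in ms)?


Solution.
Quarter-note beat duration = 60000 / 120 ms
Beats per measure (4/4) = 4
One measure = 4 × 60000 / 120 = 240000 / 120 ms
2 measures = 2 × 240000 / 120 = 480000 / 120
= 4000.0 ms


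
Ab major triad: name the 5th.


Major triad = root + major 3rd (4 semitones) + perfect 5th (7 semitones)
A triad on Ab stacks thirds, so the chord tones use letter names A-C-E
Root: Ab
Major 3rd above Ab: C
Perfect 5th above Ab: Eb
The 5th = Eb


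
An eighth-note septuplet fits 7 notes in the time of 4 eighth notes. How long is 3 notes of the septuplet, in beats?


Septuplet: 7 notes occupy the space of 4 eighth notes
Space = 4 × 1/2 = 2 beats
Each septuplet note = 2 / 7 = 2/7 beats
3 notes = 3 × 2/7 = 6/7
= 6/7 beats


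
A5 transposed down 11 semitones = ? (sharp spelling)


Solution.
A5: chromatic position 9 in octave 5 → absolute = 5×12 + 9 = 69
Transpose down 11: 69 - 11 = 58
58 = 4×12 + 10 → A# in octave 4
Result = A#4


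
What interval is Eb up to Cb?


Letter names: E → C spans 6 letter names → a 6th
Semitones: Eb → Cb = 8 half-steps
A 6th of 8 semitones is a minor 6th
= minor 6th


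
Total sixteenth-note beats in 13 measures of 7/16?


Time signature 7/16: the bottom number 16 means the sixteenth note gets one count
The top number 7 means 7 sixteenth-note beats per measure
Total = 7 × 13 measures
= 91 sixteenth-note beats


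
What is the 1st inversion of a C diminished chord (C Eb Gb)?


Let's work it out.
Root position: C Eb Gb
1st inversion: move root up an octave
Bass note: Eb
Notes (bottom to top) = Eb Gb C


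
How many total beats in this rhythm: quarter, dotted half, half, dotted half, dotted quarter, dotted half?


Solution.
Beat values:
  quarter = 1 beat
  dotted half = 3 beats
  half = 2 beats
  dotted half = 3 beats
  dotted quarter = 1.5 beats
  dotted half = 3 beats
Sum = 1 + 3 + 2 + 3 + 1.5 + 3
= 13.5 beats


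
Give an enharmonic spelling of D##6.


Solution.
Enharmonic notes sound the same pitch but are spelled with different letter names
D## and E name the same pitch class
= E6


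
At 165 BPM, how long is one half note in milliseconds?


One quarter-note beat = 60000 / BPM = 60000 / 165 ms
Half note = 2 × quarter note
Duration = 2 × 60000 / 165 = 120000 / 165
= 727.3 ms


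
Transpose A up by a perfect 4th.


Reasoning:
perfect 4th: 4 letter names, 5 semitones
Letter: A + 3 → D
Pitch: A + 5 semitones, spelled as a D → D
= D


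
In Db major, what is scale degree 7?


Major scale pattern: W-W-H-W-W-W-H (2-2-1-2-2-2-1 semitones)
Starting from Db:
  Db + 2 semitones → Eb
  Eb + 2 semitones → F
  F + 1 semitone → Gb
  Gb + 2 semitones → Ab
  Ab + 2 semitones → Bb
  Bb + 2 semitones → C
  C + 1 semitone → Db
Scale: Db Eb F Gb Ab Bb C
Degree 7 = C


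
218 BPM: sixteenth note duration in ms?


Solution.
One quarter-note beat = 60000 / BPM = 60000 / 218 ms
Sixteenth note = 1/4 × quarter note
Duration = 1/4 × 60000 / 218 = 15000 / 218
= 68.8 ms


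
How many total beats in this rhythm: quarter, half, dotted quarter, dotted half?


Let's work it out.
Beat values:
  quarter = 1 beat
  half = 2 beats
  dotted quarter = 1.5 beats
  dotted half = 3 beats
Sum = 1 + 2 + 1.5 + 3
= 7.5 beats


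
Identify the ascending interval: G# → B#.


Solution.
Letter names: G → B spans 3 letter names → a 3rd
Semitones: G# → B# = 4 half-steps
A 3rd of 4 semitones is a major 3rd
= major 3rd


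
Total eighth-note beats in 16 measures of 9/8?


Time signature 9/8: the bottom number 8 means the eighth note gets one count
The top number 9 means 9 eighth-note beats per measure
Total = 9 × 16 measures
= 144 eighth-note beats


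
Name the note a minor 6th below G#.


Solution.
A 6th spans 6 letter names, so from G we land on B
A minor 6th = 8 semitones below G#
Spell B at that pitch: B#
= B#


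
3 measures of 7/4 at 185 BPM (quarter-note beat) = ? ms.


Step by step:
Quarter-note beat duration = 60000 / 185 ms
Beats per measure (7/4) = 7
One measure = 7 × 60000 / 185 = 420000 / 185 ms
3 measures = 3 × 420000 / 185 = 1260000 / 185
= 6810.8 ms


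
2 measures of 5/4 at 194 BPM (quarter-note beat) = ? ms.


Step by step:
Quarter-note beat duration = 60000 / 194 ms
Beats per measure (5/4) = 5
One measure = 5 × 60000 / 194 = 300000 / 194 ms
2 measures = 2 × 300000 / 194 = 600000 / 194
= 3092.8 ms


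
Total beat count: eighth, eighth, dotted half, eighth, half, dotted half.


Reasoning:
Beat values:
  eighth = 0.5 beats
  eighth = 0.5 beats
  dotted half = 3 beats
  eighth = 0.5 beats
  half = 2 beats
  dotted half = 3 beats
Sum = 0.5 + 0.5 + 3 + 0.5 + 2 + 3
= 9.5 beats


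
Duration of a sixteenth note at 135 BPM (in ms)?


Solution.
One quarter-note beat = 60000 / BPM = 60000 / 135 ms
Sixteenth note = 1/4 × quarter note
Duration = 1/4 × 60000 / 135 = 15000 / 135
= 111.1 ms


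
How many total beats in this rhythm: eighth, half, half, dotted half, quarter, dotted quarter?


Working:
Beat values:
  eighth = 0.5 beats
  half = 2 beats
  half = 2 beats
  dotted half = 3 beats
  quarter = 1 beat
  dotted quarter = 1.5 beats
Sum = 0.5 + 2 + 2 + 3 + 1 + 1.5
= 10 beats


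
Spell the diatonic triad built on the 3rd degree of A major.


Reasoning:
A major scale: A B C# D E F# G#
Diatonic triad on degree 3 stacks scale notes 3, 5, 7: C# E G#
C#→E = 3 semitones; C#→G# = 7 semitones → minor triad
= C# E G# (minor)


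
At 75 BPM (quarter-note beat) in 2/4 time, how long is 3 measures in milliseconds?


Working:
Quarter-note beat duration = 60000 / 75 ms
Beats per measure (2/4) = 2
One measure = 2 × 60000 / 75 = 120000 / 75 ms
3 measures = 3 × 120000 / 75 = 360000 / 75
= 4800.0 ms


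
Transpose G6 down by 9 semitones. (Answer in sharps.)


Reasoning:
G6: chromatic position 7 in octave 6 → absolute = 6×12 + 7 = 79
Transpose down 9: 79 - 9 = 70
70 = 5×12 + 10 → A# in octave 5
Result = A#5


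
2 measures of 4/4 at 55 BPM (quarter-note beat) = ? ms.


Let's work it out.
Quarter-note beat duration = 60000 / 55 ms
Beats per measure (4/4) = 4
One measure = 4 × 60000 / 55 = 240000 / 55 ms
2 measures = 2 × 240000 / 55 = 480000 / 55
= 8727.3 ms


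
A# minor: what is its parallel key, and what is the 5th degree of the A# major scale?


Reasoning:
Parallel keys share the same tonic but differ in mode
A# minor → parallel is A# major
A# major scale: A# B# C## D# E# F## G##
= A# major; 5th degree = E#


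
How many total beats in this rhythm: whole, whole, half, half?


Reasoning:
Beat values:
  whole = 4 beats
  whole = 4 beats
  half = 2 beats
  half = 2 beats
Sum = 4 + 4 + 2 + 2
= 12 beats


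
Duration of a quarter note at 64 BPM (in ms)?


One quarter-note beat = 60000 / BPM = 60000 / 64 ms
Duration = 60000 / 64
= 937.5 ms


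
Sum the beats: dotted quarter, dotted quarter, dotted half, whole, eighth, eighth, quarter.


Solution.
Beat values:
  dotted quarter = 1.5 beats
  dotted quarter = 1.5 beats
  dotted half = 3 beats
  whole = 4 beats
  eighth = 0.5 beats
  eighth = 0.5 beats
  quarter = 1 beat
Sum = 1.5 + 1.5 + 3 + 4 + 0.5 + 0.5 + 1
= 12 beats


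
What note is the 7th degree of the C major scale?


Step by step:
Major scale pattern: W-W-H-W-W-W-H (2-2-1-2-2-2-1 semitones)
Starting from C:
  C + 2 semitones → D
  D + 2 semitones → E
  E + 1 semitone → F
  F + 2 semitones → G
  G + 2 semitones → A
  A + 2 semitones → B
  B + 1 semitone → C
Scale: C D E F G A B
Degree 7 = B


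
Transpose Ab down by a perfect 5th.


Step by step:
perfect 5th: 5 letter names, 7 semitones
Letter: A - 4 → D
Pitch: Ab - 7 semitones, spelled as a D → Db
= Db


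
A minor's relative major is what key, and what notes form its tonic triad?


Let's work it out.
The relative major shares the key signature and is a minor 3rd above the minor tonic
A minor 3rd above A is C
→ relative major of A minor is C major
Tonic triad of C major = root + major 3rd + perfect 5th = C E G
= C major; triad = C E G


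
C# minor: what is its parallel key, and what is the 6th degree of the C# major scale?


Parallel keys share the same tonic but differ in mode
C# minor → parallel is C# major
C# major scale: C# D# E# F# G# A# B#
= C# major; 6th degree = A#


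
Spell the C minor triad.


Minor triad = root + minor 3rd (3 semitones) + perfect 5th (7 semitones)
A triad on C stacks thirds, so the chord tones use letter names C-E-G
Root: C
Minor 3rd above C: Eb
Perfect 5th above C: G
Chord = C Eb G


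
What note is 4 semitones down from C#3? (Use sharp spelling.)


Reasoning:
C#3: chromatic position 1 in octave 3 → absolute = 3×12 + 1 = 37
Transpose down 4: 37 - 4 = 33
33 = 2×12 + 9 → A in octave 2
Result = A2


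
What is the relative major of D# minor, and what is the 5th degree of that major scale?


Reasoning:
The relative major shares the key signature and is a minor 3rd above the minor tonic
A minor 3rd above D# is F#
→ relative major of D# minor is F# major
F# major scale: F# G# A# B C# D# E#
= F# major; 5th degree = C#


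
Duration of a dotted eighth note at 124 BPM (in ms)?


Let's work it out.
One quarter-note beat = 60000 / BPM = 60000 / 124 ms
Dotted eighth note = 3/4 × quarter note
Duration = 3/4 × 60000 / 124 = 45000 / 124
= 362.9 ms


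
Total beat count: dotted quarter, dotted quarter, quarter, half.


Beat values:
  dotted quarter = 1.5 beats
  dotted quarter = 1.5 beats
  quarter = 1 beat
  half = 2 beats
Sum = 1.5 + 1.5 + 1 + 2
= 6 beats


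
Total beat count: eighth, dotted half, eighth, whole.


Let's work it out.
Beat values:
  eighth = 0.5 beats
  dotted half = 3 beats
  eighth = 0.5 beats
  whole = 4 beats
Sum = 0.5 + 3 + 0.5 + 4
= 8 beats


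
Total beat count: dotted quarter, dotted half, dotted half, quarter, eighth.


Working:
Beat values:
  dotted quarter = 1.5 beats
  dotted half = 3 beats
  dotted half = 3 beats
  quarter = 1 beat
  eighth = 0.5 beats
Sum = 1.5 + 3 + 3 + 1 + 0.5
= 9 beats


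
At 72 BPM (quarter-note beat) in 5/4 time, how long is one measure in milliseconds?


Solution.
Quarter-note beat duration = 60000 / 72 ms
Beats per measure (5/4) = 5
One measure = 5 × 60000 / 72 = 300000 / 72 ms
= 4166.7 ms


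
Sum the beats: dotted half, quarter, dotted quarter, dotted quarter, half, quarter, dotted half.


Step by step:
Beat values:
  dotted half = 3 beats
  quarter = 1 beat
  dotted quarter = 1.5 beats
  dotted quarter = 1.5 beats
  half = 2 beats
  quarter = 1 beat
  dotted half = 3 beats
Sum = 3 + 1 + 1.5 + 1.5 + 2 + 1 + 3
= 13 beats


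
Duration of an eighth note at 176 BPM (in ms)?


Step by step:
One quarter-note beat = 60000 / BPM = 60000 / 176 ms
Eighth note = 1/2 × quarter note
Duration = 1/2 × 60000 / 176 = 30000 / 176
= 170.5 ms


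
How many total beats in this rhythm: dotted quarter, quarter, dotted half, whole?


Working:
Beat values:
  dotted quarter = 1.5 beats
  quarter = 1 beat
  dotted half = 3 beats
  whole = 4 beats
Sum = 1.5 + 1 + 3 + 4
= 9.5 beats


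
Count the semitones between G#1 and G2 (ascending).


Step by step:
Absolute semitone position = octave×12 + chromatic position
G#1: 1×12 + 8 = 20
G2: 2×12 + 7 = 31
Difference = 31 - 20 = 11
= 11 semitones


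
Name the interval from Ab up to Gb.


Solution.
Letter names: A → G spans 7 letter names → a 7th
Semitones: Ab → Gb = 10 half-steps
A 7th of 10 semitones is a minor 7th
= minor 7th


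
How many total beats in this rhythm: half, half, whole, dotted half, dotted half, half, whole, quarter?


Step by step:
Beat values:
  half = 2 beats
  half = 2 beats
  whole = 4 beats
  dotted half = 3 beats
  dotted half = 3 beats
  half = 2 beats
  whole = 4 beats
  quarter = 1 beat
Sum = 2 + 2 + 4 + 3 + 3 + 2 + 4 + 1
= 21 beats


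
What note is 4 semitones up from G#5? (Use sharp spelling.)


Let's work it out.
G#5: chromatic position 8 in octave 5 → absolute = 5×12 + 8 = 68
Transpose up 4: 68 + 4 = 72
72 = 6×12 + 0 → C in octave 6
Result = C6


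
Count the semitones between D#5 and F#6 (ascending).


Reasoning:
Absolute semitone position = octave×12 + chromatic position
D#5: 5×12 + 3 = 63
F#6: 6×12 + 6 = 78
Difference = 78 - 63 = 15
= 15 semitones


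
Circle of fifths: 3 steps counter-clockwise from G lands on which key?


Step by step:
Each counter-clockwise step moves down a perfect 5th (= up a perfect 4th)
From G: G → C → F → Bb
= Bb


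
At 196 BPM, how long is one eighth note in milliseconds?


Working:
One quarter-note beat = 60000 / BPM = 60000 / 196 ms
Eighth note = 1/2 × quarter note
Duration = 1/2 × 60000 / 196 = 30000 / 196
= 153.1 ms


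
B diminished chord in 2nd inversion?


Working:
Root position: B D F
2nd inversion: move root and 3rd up an octave
Bass note: F
Notes (bottom to top) = F B D


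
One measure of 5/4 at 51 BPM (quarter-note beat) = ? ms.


Let's work it out.
Quarter-note beat duration = 60000 / 51 ms
Beats per measure (5/4) = 5
One measure = 5 × 60000 / 51 = 300000 / 51 ms
= 5882.4 ms


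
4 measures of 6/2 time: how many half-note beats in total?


Time signature 6/2: the bottom number 2 means the half note gets one count
The top number 6 means 6 half-note beats per measure
Total = 6 × 4 measures
= 24 half-note beats


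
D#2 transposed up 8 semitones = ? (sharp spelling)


D#2: chromatic position 3 in octave 2 → absolute = 2×12 + 3 = 27
Transpose up 8: 27 + 8 = 35
35 = 2×12 + 11 → B in octave 2
Result = B2


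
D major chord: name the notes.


Solution.
Major triad = root + major 3rd (4 semitones) + perfect 5th (7 semitones)
A triad on D stacks thirds, so the chord tones use letter names D-F-A
Root: D
Major 3rd above D: F#
Perfect 5th above D: A
Chord = D F# A


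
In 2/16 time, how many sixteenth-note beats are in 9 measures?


Let's work it out.
Time signature 2/16: the bottom number 16 means the sixteenth note gets one count
The top number 2 means 2 sixteenth-note beats per measure
Total = 2 × 9 measures
= 18 sixteenth-note beats


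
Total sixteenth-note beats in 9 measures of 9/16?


Let's work it out.
Time signature 9/16: the bottom number 16 means the sixteenth note gets one count
The top number 9 means 9 sixteenth-note beats per measure
Total = 9 × 9 measures
= 81 sixteenth-note beats


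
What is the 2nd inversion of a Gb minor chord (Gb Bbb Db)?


Step by step:
Root position: Gb Bbb Db
2nd inversion: move root and 3rd up an octave
Bass note: Db
Notes (bottom to top) = Db Gb Bbb


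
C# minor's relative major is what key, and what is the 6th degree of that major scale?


Let's work it out.
The relative major shares the key signature and is a minor 3rd above the minor tonic
A minor 3rd above C# is E
→ relative major of C# minor is E major
E major scale: E F# G# A B C# D#
= E major; 6th degree = C#


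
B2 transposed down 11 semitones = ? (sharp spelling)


Solution.
B2: chromatic position 11 in octave 2 → absolute = 2×12 + 11 = 35
Transpose down 11: 35 - 11 = 24
24 = 2×12 + 0 → C in octave 2
Result = C2


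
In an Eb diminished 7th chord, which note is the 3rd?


Working:
Diminished 7th chord = root + minor 3rd + diminished 5th + diminished 7th
Seventh chords stack in thirds, so the letter names are E-G-B-D
Root: Eb
Minor 3rd above Eb: Gb
Diminished 5th above Eb: Bbb
Diminished 7th above Eb: Dbb
The 3rd = Gb


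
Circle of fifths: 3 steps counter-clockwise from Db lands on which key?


Let's work it out.
Each counter-clockwise step moves down a perfect 5th (= up a perfect 4th)
From Db: Db → F#/Gb → B → E
= E


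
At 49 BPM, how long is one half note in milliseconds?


Step by step:
One quarter-note beat = 60000 / BPM = 60000 / 49 ms
Half note = 2 × quarter note
Duration = 2 × 60000 / 49 = 120000 / 49
= 2449.0 ms


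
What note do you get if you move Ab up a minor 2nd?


Step by step:
minor 2nd: 2 letter names, 1 semitones
Letter: A + 1 → B
Pitch: Ab + 1 semitones, spelled as a B → Bbb
= Bbb


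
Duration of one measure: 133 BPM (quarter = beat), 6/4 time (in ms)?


Working:
Quarter-note beat duration = 60000 / 133 ms
Beats per measure (6/4) = 6
One measure = 6 × 60000 / 133 = 360000 / 133 ms
= 2706.8 ms


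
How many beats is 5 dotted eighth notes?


Solution.
Base eighth note = 1/2 beats
Dot 1 adds half the previous value: +1/4
One dotted eighth = 1/2 + 1/4 = 3/4
5 of them = 5 × 3/4 = 15/4
= 15/4 beats


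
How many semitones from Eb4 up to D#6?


Step by step:
Absolute semitone position = octave×12 + chromatic position
Eb4: 4×12 + 3 = 51
D#6: 6×12 + 3 = 75
Difference = 75 - 51 = 24
= 24 semitones


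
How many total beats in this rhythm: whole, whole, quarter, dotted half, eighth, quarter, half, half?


Reasoning:
Beat values:
  whole = 4 beats
  whole = 4 beats
  quarter = 1 beat
  dotted half = 3 beats
  eighth = 0.5 beats
  quarter = 1 beat
  half = 2 beats
  half = 2 beats
Sum = 4 + 4 + 1 + 3 + 0.5 + 1 + 2 + 2
= 17.5 beats


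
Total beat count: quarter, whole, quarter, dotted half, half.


Solution.
Beat values:
  quarter = 1 beat
  whole = 4 beats
  quarter = 1 beat
  dotted half = 3 beats
  half = 2 beats
Sum = 1 + 4 + 1 + 3 + 2
= 11 beats


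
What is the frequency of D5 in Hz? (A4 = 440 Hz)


f = 440 × 2^(n/12) where n = semitones from A4
D5: 5 semitones from A4
f = 440 × 2^(5/12)
f = 587.33 Hz


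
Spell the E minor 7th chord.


Step by step:
Minor 7th chord = root + minor 3rd + perfect 5th + minor 7th
Seventh chords stack in thirds, so the letter names are E-G-B-D
Root: E
Minor 3rd above E: G
Perfect 5th above E: B
Minor 7th above E: D
Chord = E G B D


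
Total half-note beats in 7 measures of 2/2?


Step by step:
Time signature 2/2: the bottom number 2 means the half note gets one count
The top number 2 means 2 half-note beats per measure
Total = 2 × 7 measures
= 14 half-note beats


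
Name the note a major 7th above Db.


Working:
A 7th spans 7 letter names, so from D we land on C
A major 7th = 11 semitones above Db
Spell C at that pitch: C
= C


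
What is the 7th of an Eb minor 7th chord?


Solution.
Minor 7th chord = root + minor 3rd + perfect 5th + minor 7th
Seventh chords stack in thirds, so the letter names are E-G-B-D
Root: Eb
Minor 3rd above Eb: Gb
Perfect 5th above Eb: Bb
Minor 7th above Eb: Db
The 7th = Db


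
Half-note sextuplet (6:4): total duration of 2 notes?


Reasoning:
Sextuplet: 6 notes occupy the space of 4 half notes
Space = 4 × 2 = 8 beats
Each sextuplet note = 8 / 6 = 4/3 beats
2 notes = 2 × 4/3 = 8/3
= 8/3 beats


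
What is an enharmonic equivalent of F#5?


Step by step:
Enharmonic notes sound the same pitch but are spelled with different letter names
F# and Gb name the same pitch class
= Gb5


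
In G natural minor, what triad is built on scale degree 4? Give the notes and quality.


G natural minor scale: G A Bb C D Eb F
Diatonic triad on degree 4 stacks scale notes 4, 6, 1: C Eb G
C→Eb = 3 semitones; C→G = 7 semitones → minor triad
= C Eb G (minor)


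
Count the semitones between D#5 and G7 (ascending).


Reasoning:
Absolute semitone position = octave×12 + chromatic position
D#5: 5×12 + 3 = 63
G7: 7×12 + 7 = 91
Difference = 91 - 63 = 28
= 28 semitones


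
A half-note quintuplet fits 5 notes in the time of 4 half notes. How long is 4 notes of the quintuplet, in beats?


Quintuplet: 5 notes occupy the space of 4 half notes
Space = 4 × 2 = 8 beats
Each quintuplet note = 8 / 5 = 8/5 beats
4 notes = 4 × 8/5 = 32/5
= 32/5 beats


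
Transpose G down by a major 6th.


Let's work it out.
major 6th: 6 letter names, 9 semitones
Letter: G - 5 → B
Pitch: G - 9 semitones, spelled as a B → Bb
= Bb


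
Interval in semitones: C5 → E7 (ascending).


Let's work it out.
Absolute semitone position = octave×12 + chromatic position
C5: 5×12 + 0 = 60
E7: 7×12 + 4 = 88
Difference = 88 - 60 = 28
= 28 semitones


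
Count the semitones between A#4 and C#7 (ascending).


Let's work it out.
Absolute semitone position = octave×12 + chromatic position
A#4: 4×12 + 10 = 58
C#7: 7×12 + 1 = 85
Difference = 85 - 58 = 27
= 27 semitones


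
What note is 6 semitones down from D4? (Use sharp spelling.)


D4: chromatic position 2 in octave 4 → absolute = 4×12 + 2 = 50
Transpose down 6: 50 - 6 = 44
44 = 3×12 + 8 → G# in octave 3
Result = G#3


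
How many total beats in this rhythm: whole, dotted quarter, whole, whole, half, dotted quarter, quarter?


Beat values:
  whole = 4 beats
  dotted quarter = 1.5 beats
  whole = 4 beats
  whole = 4 beats
  half = 2 beats
  dotted quarter = 1.5 beats
  quarter = 1 beat
Sum = 4 + 1.5 + 4 + 4 + 2 + 1.5 + 1
= 18 beats


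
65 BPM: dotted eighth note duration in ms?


Reasoning:
One quarter-note beat = 60000 / BPM = 60000 / 65 ms
Dotted eighth note = 3/4 × quarter note
Duration = 3/4 × 60000 / 65 = 45000 / 65
= 692.3 ms


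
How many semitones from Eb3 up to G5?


Reasoning:
Absolute semitone position = octave×12 + chromatic position
Eb3: 3×12 + 3 = 39
G5: 5×12 + 7 = 67
Difference = 67 - 39 = 28
= 28 semitones


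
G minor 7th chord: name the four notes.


Step by step:
Minor 7th chord = root + minor 3rd + perfect 5th + minor 7th
Seventh chords stack in thirds, so the letter names are G-B-D-F
Root: G
Minor 3rd above G: Bb
Perfect 5th above G: D
Minor 7th above G: F
Chord = G Bb D F


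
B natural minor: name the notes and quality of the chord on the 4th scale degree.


Step by step:
B natural minor scale: B C# D E F# G A
Diatonic triad on degree 4 stacks scale notes 4, 6, 1: E G B
E→G = 3 semitones; E→B = 7 semitones → minor triad
= E G B (minor)


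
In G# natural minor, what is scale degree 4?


Natural minor scale pattern: W-H-W-W-H-W-W (2-1-2-2-1-2-2 semitones)
Starting from G#:
  G# + 2 semitones → A#
  A# + 1 semitone → B
  B + 2 semitones → C#
  C# + 2 semitones → D#
  D# + 1 semitone → E
  E + 2 semitones → F#
  F# + 2 semitones → G#
Scale: G# A# B C# D# E F#
Degree 4 = C#


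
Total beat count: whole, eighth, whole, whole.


Step by step:
Beat values:
  whole = 4 beats
  eighth = 0.5 beats
  whole = 4 beats
  whole = 4 beats
Sum = 4 + 0.5 + 4 + 4
= 12.5 beats


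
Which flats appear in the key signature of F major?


Solution.
Flat major keys: C(0), F(1), Bb(2), Eb(3), Ab(4), Db(5), Gb(6), Cb(7)
F major has 1 flat
Order of flats: Bb Eb Ab Db Gb Cb Fb → first 1: Bb
= Bb


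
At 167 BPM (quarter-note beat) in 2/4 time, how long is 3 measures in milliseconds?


Solution.
Quarter-note beat duration = 60000 / 167 ms
Beats per measure (2/4) = 2
One measure = 2 × 60000 / 167 = 120000 / 167 ms
3 measures = 3 × 120000 / 167 = 360000 / 167
= 2155.7 ms


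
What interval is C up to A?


Working:
Letter names: C → A spans 6 letter names → a 6th
Semitones: C → A = 9 half-steps
A 6th of 9 semitones is a major 6th
= major 6th


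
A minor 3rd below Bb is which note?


Step by step:
A 3rd spans 3 letter names, so from B we land on G
A minor 3rd = 3 semitones below Bb
Spell G at that pitch: G
= G


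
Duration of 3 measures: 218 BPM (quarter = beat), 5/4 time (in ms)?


Quarter-note beat duration = 60000 / 218 ms
Beats per measure (5/4) = 5
One measure = 5 × 60000 / 218 = 300000 / 218 ms
3 measures = 3 × 300000 / 218 = 900000 / 218
= 4128.4 ms


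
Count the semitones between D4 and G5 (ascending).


Solution.
Absolute semitone position = octave×12 + chromatic position
D4: 4×12 + 2 = 50
G5: 5×12 + 7 = 67
Difference = 67 - 50 = 17
= 17 semitones


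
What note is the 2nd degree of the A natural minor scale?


Natural minor scale pattern: W-H-W-W-H-W-W (2-1-2-2-1-2-2 semitones)
Starting from A:
  A + 2 semitones → B
  B + 1 semitone → C
  C + 2 semitones → D
  D + 2 semitones → E
  E + 1 semitone → F
  F + 2 semitones → G
  G + 2 semitones → A
Scale: A B C D E F G
Degree 2 = B


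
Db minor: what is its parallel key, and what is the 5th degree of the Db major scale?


Working:
Parallel keys share the same tonic but differ in mode
Db minor → parallel is Db major
Db major scale: Db Eb F Gb Ab Bb C
= Db major; 5th degree = Ab


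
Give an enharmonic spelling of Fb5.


Reasoning:
Enharmonic notes sound the same pitch but are spelled with different letter names
Fb and E name the same pitch class
= E5


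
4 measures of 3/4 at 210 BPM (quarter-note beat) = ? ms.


Reasoning:
Quarter-note beat duration = 60000 / 210 ms
Beats per measure (3/4) = 3
One measure = 3 × 60000 / 210 = 180000 / 210 ms
4 measures = 4 × 180000 / 210 = 720000 / 210
= 3428.6 ms


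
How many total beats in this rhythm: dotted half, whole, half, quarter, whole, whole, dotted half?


Solution.
Beat values:
  dotted half = 3 beats
  whole = 4 beats
  half = 2 beats
  quarter = 1 beat
  whole = 4 beats
  whole = 4 beats
  dotted half = 3 beats
Sum = 3 + 4 + 2 + 1 + 4 + 4 + 3
= 21 beats


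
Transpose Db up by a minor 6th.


minor 6th: 6 letter names, 8 semitones
Letter: D + 5 → B
Pitch: Db + 8 semitones, spelled as a B → Bbb
= Bbb


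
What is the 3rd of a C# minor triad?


Let's work it out.
Minor triad = root + minor 3rd (3 semitones) + perfect 5th (7 semitones)
A triad on C# stacks thirds, so the chord tones use letter names C-E-G
Root: C#
Minor 3rd above C#: E
Perfect 5th above C#: G#
The 3rd = E


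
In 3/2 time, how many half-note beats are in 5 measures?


Let's work it out.
Time signature 3/2: the bottom number 2 means the half note gets one count
The top number 3 means 3 half-note beats per measure
Total = 3 × 5 measures
= 15 half-note beats


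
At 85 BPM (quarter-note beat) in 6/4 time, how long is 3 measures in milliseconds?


Quarter-note beat duration = 60000 / 85 ms
Beats per measure (6/4) = 6
One measure = 6 × 60000 / 85 = 360000 / 85 ms
3 measures = 3 × 360000 / 85 = 1080000 / 85
= 12705.9 ms


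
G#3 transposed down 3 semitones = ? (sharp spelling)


G#3: chromatic position 8 in octave 3 → absolute = 3×12 + 8 = 44
Transpose down 3: 44 - 3 = 41
41 = 3×12 + 5 → F in octave 3
Result = F3


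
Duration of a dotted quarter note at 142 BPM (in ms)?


Solution.
One quarter-note beat = 60000 / BPM = 60000 / 142 ms
Dotted quarter note = 3/2 × quarter note
Duration = 3/2 × 60000 / 142 = 90000 / 142
= 633.8 ms


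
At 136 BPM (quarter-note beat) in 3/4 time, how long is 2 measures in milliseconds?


Step by step:
Quarter-note beat duration = 60000 / 136 ms
Beats per measure (3/4) = 3
One measure = 3 × 60000 / 136 = 180000 / 136 ms
2 measures = 2 × 180000 / 136 = 360000 / 136
= 2647.1 ms


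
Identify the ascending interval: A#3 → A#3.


Letter names: A → A spans 1 letter name → a unison
Semitones: A#3 → A#3 = 0 half-steps
A unison of 0 semitones is a perfect unison
= perfect unison


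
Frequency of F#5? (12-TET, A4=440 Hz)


f = 440 × 2^(n/12) where n = semitones from A4
F#5: 9 semitones from A4
f = 440 × 2^(9/12)
f = 739.99 Hz


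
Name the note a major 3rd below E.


A 3rd spans 3 letter names, so from E we land on C
A major 3rd = 4 semitones below E
Spell C at that pitch: C
= C


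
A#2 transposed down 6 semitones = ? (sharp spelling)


Working:
A#2: chromatic position 10 in octave 2 → absolute = 2×12 + 10 = 34
Transpose down 6: 34 - 6 = 28
28 = 2×12 + 4 → E in octave 2
Result = E2


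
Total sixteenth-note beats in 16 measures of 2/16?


Reasoning:
Time signature 2/16: the bottom number 16 means the sixteenth note gets one count
The top number 2 means 2 sixteenth-note beats per measure
Total = 2 × 16 measures
= 32 sixteenth-note beats


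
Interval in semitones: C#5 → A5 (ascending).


Step by step:
Absolute semitone position = octave×12 + chromatic position
C#5: 5×12 + 1 = 61
A5: 5×12 + 9 = 69
Difference = 69 - 61 = 8
= 8 semitones


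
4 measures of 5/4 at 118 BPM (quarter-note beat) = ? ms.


Step by step:
Quarter-note beat duration = 60000 / 118 ms
Beats per measure (5/4) = 5
One measure = 5 × 60000 / 118 = 300000 / 118 ms
4 measures = 4 × 300000 / 118 = 1200000 / 118
= 10169.5 ms


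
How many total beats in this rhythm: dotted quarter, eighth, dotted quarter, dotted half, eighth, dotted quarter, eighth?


Beat values:
  dotted quarter = 1.5 beats
  eighth = 0.5 beats
  dotted quarter = 1.5 beats
  dotted half = 3 beats
  eighth = 0.5 beats
  dotted quarter = 1.5 beats
  eighth = 0.5 beats
Sum = 1.5 + 0.5 + 1.5 + 3 + 0.5 + 1.5 + 0.5
= 9 beats


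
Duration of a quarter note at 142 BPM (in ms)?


One quarter-note beat = 60000 / BPM = 60000 / 142 ms
Duration = 60000 / 142
= 422.5 ms


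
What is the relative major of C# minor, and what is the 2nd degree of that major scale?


The relative major shares the key signature and is a minor 3rd above the minor tonic
A minor 3rd above C# is E
→ relative major of C# minor is E major
E major scale: E F# G# A B C# D#
= E major; 2nd degree = F#


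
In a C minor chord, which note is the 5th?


Minor triad = root + minor 3rd (3 semitones) + perfect 5th (7 semitones)
A triad on C stacks thirds, so the chord tones use letter names C-E-G
Root: C
Minor 3rd above C: Eb
Perfect 5th above C: G
The 5th = G


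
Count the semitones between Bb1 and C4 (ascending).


Reasoning:
Absolute semitone position = octave×12 + chromatic position
Bb1: 1×12 + 10 = 22
C4: 4×12 + 0 = 48
Difference = 48 - 22 = 26
= 26 semitones


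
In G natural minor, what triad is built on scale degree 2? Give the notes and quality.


G natural minor scale: G A Bb C D Eb F
Diatonic triad on degree 2 stacks scale notes 2, 4, 6: A C Eb
A→C = 3 semitones; A→Eb = 6 semitones → diminished triad
= A C Eb (diminished)


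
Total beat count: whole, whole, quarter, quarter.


Solution.
Beat values:
  whole = 4 beats
  whole = 4 beats
  quarter = 1 beat
  quarter = 1 beat
Sum = 4 + 4 + 1 + 1
= 10 beats


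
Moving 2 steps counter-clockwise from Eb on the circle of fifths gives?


Each counter-clockwise step moves down a perfect 5th (= up a perfect 4th)
From Eb: Eb → Ab → Db
= Db


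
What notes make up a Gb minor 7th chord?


Minor 7th chord = root + minor 3rd + perfect 5th + minor 7th
Seventh chords stack in thirds, so the letter names are G-B-D-F
Root: Gb
Minor 3rd above Gb: Bbb
Perfect 5th above Gb: Db
Minor 7th above Gb: Fb
Chord = Gb Bbb Db Fb


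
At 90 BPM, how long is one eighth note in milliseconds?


Let's work it out.
One quarter-note beat = 60000 / BPM = 60000 / 90 ms
Eighth note = 1/2 × quarter note
Duration = 1/2 × 60000 / 90 = 30000 / 90
= 333.3 ms


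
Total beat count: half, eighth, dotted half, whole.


Solution.
Beat values:
  half = 2 beats
  eighth = 0.5 beats
  dotted half = 3 beats
  whole = 4 beats
Sum = 2 + 0.5 + 3 + 4
= 9.5 beats


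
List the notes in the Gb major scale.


Let's work it out.
Major scale pattern: W-W-H-W-W-W-H (2-2-1-2-2-2-1 semitones)
Starting from Gb:
  Gb + 2 semitones → Ab
  Ab + 2 semitones → Bb
  Bb + 1 semitone → Cb
  Cb + 2 semitones → Db
  Db + 2 semitones → Eb
  Eb + 2 semitones → F
  F + 1 semitone → Gb
Scale = Gb Ab Bb Cb Db Eb F
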